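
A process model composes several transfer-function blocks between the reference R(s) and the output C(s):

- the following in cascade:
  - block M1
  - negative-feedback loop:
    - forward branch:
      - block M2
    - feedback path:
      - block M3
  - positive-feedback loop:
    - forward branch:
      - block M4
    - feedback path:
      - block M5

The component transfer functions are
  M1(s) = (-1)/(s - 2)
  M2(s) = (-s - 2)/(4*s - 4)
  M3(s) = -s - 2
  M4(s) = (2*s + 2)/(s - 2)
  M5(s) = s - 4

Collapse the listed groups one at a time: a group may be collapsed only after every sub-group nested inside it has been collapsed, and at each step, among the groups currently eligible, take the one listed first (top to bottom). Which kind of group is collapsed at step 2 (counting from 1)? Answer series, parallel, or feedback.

Answer: feedback

Working:
Step 1. apply the feedback formula to M2, M3
Step 2. feedback reduction of M4, M5
Step 3. cascade M1, [M2/(1+M2*M3)], [M4/(1-M4*M5)]
Step 2: feedback.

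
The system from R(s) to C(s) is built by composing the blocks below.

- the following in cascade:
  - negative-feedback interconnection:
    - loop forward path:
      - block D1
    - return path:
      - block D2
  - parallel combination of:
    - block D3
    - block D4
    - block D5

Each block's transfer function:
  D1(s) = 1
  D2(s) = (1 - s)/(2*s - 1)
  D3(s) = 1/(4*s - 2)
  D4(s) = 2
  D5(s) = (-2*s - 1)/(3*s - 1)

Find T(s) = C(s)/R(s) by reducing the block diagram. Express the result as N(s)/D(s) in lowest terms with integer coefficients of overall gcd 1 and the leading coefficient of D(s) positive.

1. feedback reduction of D1, D2, giving (2*s - 1)/s
2. reduce the parallel group D3, D4, D5, giving (16*s^2 - 17*s + 5)/(12*s^2 - 10*s + 2)
3. cascade [D1/(1+D1*D2)], (D3+D4+D5): this yields T(s), and no further normalization is needed

Therefore the answer is (16*s^2 - 17*s + 5)/(6*s^2 - 2*s).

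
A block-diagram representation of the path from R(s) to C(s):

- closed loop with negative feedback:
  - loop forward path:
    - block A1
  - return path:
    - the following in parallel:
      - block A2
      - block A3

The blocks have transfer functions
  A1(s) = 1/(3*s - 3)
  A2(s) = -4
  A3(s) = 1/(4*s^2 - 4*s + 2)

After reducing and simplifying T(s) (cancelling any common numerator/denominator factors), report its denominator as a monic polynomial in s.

Step 1. reduce the parallel group A2, A3 = (-16*s^2 + 16*s - 7)/(4*s^2 - 4*s + 2)
Step 2. collapse the loop (A1 forward, (A2+A3) return) = (4*s^2 - 4*s + 2)/(12*s^3 - 40*s^2 + 34*s - 13)
Step 2 gives the fully reduced T(s), with no common factor left to cancel. The denominator's leading coefficient is 12, so divide each of its coefficients by 12 to get the monic form.

Final answer: s^3 - 10*s^2/3 + 17*s/6 - 13/12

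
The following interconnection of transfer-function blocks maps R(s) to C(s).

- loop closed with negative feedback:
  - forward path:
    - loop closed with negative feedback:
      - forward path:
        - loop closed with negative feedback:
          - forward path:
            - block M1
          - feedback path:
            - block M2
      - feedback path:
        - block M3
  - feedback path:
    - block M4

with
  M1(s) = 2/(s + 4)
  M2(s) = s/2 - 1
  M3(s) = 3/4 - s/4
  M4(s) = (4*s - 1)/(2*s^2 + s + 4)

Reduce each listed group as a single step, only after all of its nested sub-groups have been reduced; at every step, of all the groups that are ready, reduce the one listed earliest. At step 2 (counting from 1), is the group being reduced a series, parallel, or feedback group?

Reducing step by step:

[1] reduce the feedback loop with forward M1 and return M2
[2] close the feedback loop around [M1/(1+M1*M2)], M3
[3] close the feedback loop around [[M1/(1+M1*M2)]/(1+[M1/(1+M1*M2)]*M3)], M4
So the answer for step 2 is feedback.

Answer: feedback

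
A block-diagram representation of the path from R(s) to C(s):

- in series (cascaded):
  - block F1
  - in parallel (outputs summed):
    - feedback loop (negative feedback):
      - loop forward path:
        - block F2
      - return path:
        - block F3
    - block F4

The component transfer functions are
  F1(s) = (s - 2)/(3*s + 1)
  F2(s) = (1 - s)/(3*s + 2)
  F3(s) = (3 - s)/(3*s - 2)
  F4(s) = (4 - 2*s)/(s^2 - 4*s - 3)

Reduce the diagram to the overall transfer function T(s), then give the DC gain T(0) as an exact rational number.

Step 1: feedback reduction of F2, F3, giving (-3*s^2 + 5*s - 2)/(10*s^2 - 4*s - 1)
Step 2: reduce the parallel group [F2/(1+F2*F3)], F4, giving (-3*s^4 - 3*s^3 + 35*s^2 - 21*s + 2)/(10*s^4 - 44*s^3 - 15*s^2 + 16*s + 3)
Step 3: series reduction of F1, ([F2/(1+F2*F3)]+F4), giving (-3*s^5 + 3*s^4 + 41*s^3 - 91*s^2 + 44*s - 4)/(30*s^5 - 122*s^4 - 89*s^3 + 33*s^2 + 25*s + 3)
That last expression is T(s); at s = 0 only the constant terms survive, so T(0) = -4/3.

Therefore the answer is -4/3.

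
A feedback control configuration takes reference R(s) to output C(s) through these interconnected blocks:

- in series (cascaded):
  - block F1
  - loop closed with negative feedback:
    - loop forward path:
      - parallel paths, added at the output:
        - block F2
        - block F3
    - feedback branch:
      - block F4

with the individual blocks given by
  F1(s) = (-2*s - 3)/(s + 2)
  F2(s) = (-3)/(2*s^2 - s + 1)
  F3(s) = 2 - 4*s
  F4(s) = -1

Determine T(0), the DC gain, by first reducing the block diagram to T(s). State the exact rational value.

First reduce the diagram to T(s).

[1] add F2, F3 (parallel): (-8*s^3 + 8*s^2 - 6*s - 1)/(2*s^2 - s + 1)
[2] feedback reduction of (F2+F3), F4: (-8*s^3 + 8*s^2 - 6*s - 1)/(8*s^3 - 6*s^2 + 5*s + 2)
[3] multiply F1, [(F2+F3)/(1+(F2+F3)*F4)] (series): (16*s^4 + 8*s^3 - 12*s^2 + 20*s + 3)/(8*s^4 + 10*s^3 - 7*s^2 + 12*s + 4)
Step 3 gives the overall T(s). Then T(0) = 3/4.

Answer: 3/4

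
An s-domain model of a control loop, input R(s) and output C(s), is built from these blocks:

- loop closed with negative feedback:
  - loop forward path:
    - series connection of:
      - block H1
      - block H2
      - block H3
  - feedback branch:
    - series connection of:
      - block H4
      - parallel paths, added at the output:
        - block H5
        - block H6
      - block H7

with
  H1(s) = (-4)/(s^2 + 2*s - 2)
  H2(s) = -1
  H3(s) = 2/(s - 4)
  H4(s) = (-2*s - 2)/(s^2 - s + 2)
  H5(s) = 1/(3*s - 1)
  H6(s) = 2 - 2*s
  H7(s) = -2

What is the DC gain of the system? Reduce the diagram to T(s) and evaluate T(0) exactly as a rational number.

(1) combine H1, H2, H3 in series: 8/(s^3 - 2*s^2 - 10*s + 8)
(2) reduce the parallel group H5, H6: (-6*s^2 + 8*s - 1)/(3*s - 1)
(3) combine H4, (H5+H6), H7 in series: (-24*s^3 + 8*s^2 + 28*s - 4)/(3*s^3 - 4*s^2 + 7*s - 2)
(4) feedback reduction of (H1*H2*H3), (H4*(H5+H6)*H7): (24*s^3 - 32*s^2 + 56*s - 16)/(3*s^6 - 10*s^5 - 15*s^4 - 144*s^3 - 34*s^2 + 300*s - 48)
Evaluating the step-4 result (the overall T(s)) at s = 0 gives T(0) = -16/(-48) = 1/3.

Final answer: 1/3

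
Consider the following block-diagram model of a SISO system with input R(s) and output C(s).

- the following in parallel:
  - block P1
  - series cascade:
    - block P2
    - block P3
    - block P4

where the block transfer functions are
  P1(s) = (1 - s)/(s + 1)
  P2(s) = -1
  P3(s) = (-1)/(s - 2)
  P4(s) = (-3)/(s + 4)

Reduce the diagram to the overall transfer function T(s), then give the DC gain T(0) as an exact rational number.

First reduce the diagram to T(s).

Step 1: reduce the series chain P2, P3, P4 -> (-3)/(s^2 + 2*s - 8)
Step 2: parallel reduction of P1, (P2*P3*P4) -> (-s^3 - s^2 + 7*s - 11)/(s^3 + 3*s^2 - 6*s - 8)
The step-2 result is T(s). Setting s = 0: T(0) = -11/(-8) = 11/8.

Answer: 11/8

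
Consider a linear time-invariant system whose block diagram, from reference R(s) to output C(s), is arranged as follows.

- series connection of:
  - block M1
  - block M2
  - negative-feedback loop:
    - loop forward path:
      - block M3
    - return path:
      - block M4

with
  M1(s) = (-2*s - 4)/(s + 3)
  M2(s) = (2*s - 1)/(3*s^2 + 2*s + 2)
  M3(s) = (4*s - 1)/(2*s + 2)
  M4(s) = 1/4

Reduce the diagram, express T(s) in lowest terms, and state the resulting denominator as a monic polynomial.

Step 1: close the feedback loop around M3, M4 -> (16*s - 4)/(12*s + 7)
Step 2: combine M1, M2, [M3/(1+M3*M4)] in series -> (-64*s^3 - 80*s^2 + 88*s - 16)/(36*s^4 + 153*s^3 + 173*s^2 + 128*s + 42)
No further cancellation is possible in the step-2 result, so that is T(s). Its denominator becomes monic after dividing by the leading coefficient 36.

Therefore the answer is s^4 + 17*s^3/4 + 173*s^2/36 + 32*s/9 + 7/6.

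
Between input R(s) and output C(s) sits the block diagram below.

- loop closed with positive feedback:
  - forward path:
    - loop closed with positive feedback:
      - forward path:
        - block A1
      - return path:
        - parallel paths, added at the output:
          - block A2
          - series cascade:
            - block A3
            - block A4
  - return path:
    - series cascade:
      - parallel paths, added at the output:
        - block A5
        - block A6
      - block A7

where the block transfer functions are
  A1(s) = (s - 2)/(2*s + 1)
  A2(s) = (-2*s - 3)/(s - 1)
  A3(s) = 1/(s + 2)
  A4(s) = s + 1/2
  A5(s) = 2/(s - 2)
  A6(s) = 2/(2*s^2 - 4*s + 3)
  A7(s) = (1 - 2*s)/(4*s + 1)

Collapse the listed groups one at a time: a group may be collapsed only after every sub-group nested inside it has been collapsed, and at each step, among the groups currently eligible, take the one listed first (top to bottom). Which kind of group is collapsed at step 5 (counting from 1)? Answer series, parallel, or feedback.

Step 1. reduce the series chain A3, A4
Step 2. add A2, (A3*A4) (parallel)
Step 3. close the feedback loop around A1, (A2+(A3*A4))
Step 4. parallel reduction of A5, A6
Step 5. multiply (A5+A6), A7 (series)
Step 6. feedback reduction of [A1/(1-A1*(A2+(A3*A4)))], ((A5+A6)*A7)
The group at step 5 is a series group.

Final answer: series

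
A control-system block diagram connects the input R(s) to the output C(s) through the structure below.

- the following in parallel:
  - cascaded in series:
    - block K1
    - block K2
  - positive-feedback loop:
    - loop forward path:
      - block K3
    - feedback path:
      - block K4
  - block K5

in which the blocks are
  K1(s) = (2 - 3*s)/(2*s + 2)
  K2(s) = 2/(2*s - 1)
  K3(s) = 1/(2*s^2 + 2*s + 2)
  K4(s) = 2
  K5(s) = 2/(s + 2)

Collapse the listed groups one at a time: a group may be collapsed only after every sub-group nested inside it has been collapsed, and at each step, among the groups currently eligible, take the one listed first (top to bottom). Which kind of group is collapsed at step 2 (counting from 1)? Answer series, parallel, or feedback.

[1] series reduction of K1, K2
[2] feedback reduction of K3, K4
[3] combine (K1*K2), [K3/(1-K3*K4)], K5 in parallel
Step 2: feedback.

Therefore the answer is feedback.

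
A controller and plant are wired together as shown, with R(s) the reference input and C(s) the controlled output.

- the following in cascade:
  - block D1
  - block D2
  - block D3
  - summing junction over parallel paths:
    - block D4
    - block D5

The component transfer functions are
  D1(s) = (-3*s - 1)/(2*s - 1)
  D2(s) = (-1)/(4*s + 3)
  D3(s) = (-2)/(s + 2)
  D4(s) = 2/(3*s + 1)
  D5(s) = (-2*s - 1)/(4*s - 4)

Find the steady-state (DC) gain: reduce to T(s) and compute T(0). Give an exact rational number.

[1] sum the parallel branches D4, D5; result (-6*s^2 + 3*s - 9)/(12*s^2 - 8*s - 4)
[2] combine D1, D2, D3, (D4+D5) in series; result (6*s^2 - 3*s + 9)/(16*s^4 + 20*s^3 - 34*s^2 - 14*s + 12)
Evaluating the step-2 result (the overall T(s)) at s = 0 gives T(0) = 9/12 = 3/4.

Therefore the answer is 3/4.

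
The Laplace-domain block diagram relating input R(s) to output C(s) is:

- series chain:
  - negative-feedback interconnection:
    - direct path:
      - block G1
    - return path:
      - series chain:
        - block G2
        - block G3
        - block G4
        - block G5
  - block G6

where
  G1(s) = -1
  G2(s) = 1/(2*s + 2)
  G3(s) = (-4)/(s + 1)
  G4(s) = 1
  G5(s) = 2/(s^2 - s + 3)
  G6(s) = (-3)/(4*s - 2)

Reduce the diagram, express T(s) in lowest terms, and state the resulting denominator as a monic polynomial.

Reducing step by step:

Step 1. reduce the series chain G2, G3, G4, G5 = (-4)/(s^4 + s^3 + 2*s^2 + 5*s + 3)
Step 2. apply the feedback formula to G1, (G2*G3*G4*G5) = (-s^4 - s^3 - 2*s^2 - 5*s - 3)/(s^4 + s^3 + 2*s^2 + 5*s + 7)
Step 3. combine [G1/(1+G1*(G2*G3*G4*G5))], G6 in series = (3*s^4 + 3*s^3 + 6*s^2 + 15*s + 9)/(4*s^5 + 2*s^4 + 6*s^3 + 16*s^2 + 18*s - 14)
No further cancellation is possible in the step-3 result, so that is T(s). Its denominator becomes monic after dividing by the leading coefficient 4.

Answer: s^5 + s^4/2 + 3*s^3/2 + 4*s^2 + 9*s/2 - 7/2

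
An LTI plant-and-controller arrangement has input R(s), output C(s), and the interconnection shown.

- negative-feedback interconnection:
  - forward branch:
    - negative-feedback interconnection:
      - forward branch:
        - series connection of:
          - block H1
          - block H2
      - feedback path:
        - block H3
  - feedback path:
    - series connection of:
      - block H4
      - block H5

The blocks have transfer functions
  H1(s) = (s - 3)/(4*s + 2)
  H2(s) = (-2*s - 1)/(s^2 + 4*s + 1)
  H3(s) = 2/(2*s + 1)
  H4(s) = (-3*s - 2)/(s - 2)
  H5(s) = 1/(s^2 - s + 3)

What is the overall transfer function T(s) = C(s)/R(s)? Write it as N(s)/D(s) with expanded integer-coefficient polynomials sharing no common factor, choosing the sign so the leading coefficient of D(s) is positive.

Answer: (-2*s^5 + 11*s^4 - 22*s^3 + 28*s^2 - 15*s - 18)/(4*s^6 + 6*s^5 - 24*s^4 + 50*s^3 - 93*s^2 - 39*s - 54)

Working:
Step 1 - multiply H1, H2 (series); result (3 - s)/(2*s^2 + 8*s + 2)
Step 2 - collapse the loop ((H1*H2) forward, H3 return); result (-2*s^2 + 5*s + 3)/(4*s^3 + 18*s^2 + 10*s + 8)
Step 3 - reduce the series chain H4, H5; result (-3*s - 2)/(s^3 - 3*s^2 + 5*s - 6)
Step 4 - feedback reduction of [(H1*H2)/(1+(H1*H2)*H3)], (H4*H5) - this is the overall T(s), already in the required normalized form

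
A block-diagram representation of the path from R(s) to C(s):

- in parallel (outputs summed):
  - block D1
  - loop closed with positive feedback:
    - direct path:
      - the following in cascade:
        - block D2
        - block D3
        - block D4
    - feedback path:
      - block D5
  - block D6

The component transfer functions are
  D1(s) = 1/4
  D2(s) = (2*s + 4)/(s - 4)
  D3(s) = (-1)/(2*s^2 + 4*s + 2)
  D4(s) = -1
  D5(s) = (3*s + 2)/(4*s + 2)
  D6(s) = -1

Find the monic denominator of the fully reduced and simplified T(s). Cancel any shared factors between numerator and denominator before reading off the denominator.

Step 1 - reduce the series chain D2, D3, D4 = (s + 2)/(s^3 - 2*s^2 - 7*s - 4)
Step 2 - close the feedback loop around (D2*D3*D4), D5 = (4*s^2 + 10*s + 4)/(4*s^4 - 6*s^3 - 35*s^2 - 38*s - 12)
Step 3 - combine D1, [(D2*D3*D4)/(1-(D2*D3*D4)*D5)], D6 in parallel = (-12*s^4 + 18*s^3 + 121*s^2 + 154*s + 52)/(16*s^4 - 24*s^3 - 140*s^2 - 152*s - 48)
Step 3 gives the fully reduced T(s), with no common factor left to cancel. The denominator's leading coefficient is 16, so divide each of its coefficients by 16 to get the monic form.

Answer: s^4 - 3*s^3/2 - 35*s^2/4 - 19*s/2 - 3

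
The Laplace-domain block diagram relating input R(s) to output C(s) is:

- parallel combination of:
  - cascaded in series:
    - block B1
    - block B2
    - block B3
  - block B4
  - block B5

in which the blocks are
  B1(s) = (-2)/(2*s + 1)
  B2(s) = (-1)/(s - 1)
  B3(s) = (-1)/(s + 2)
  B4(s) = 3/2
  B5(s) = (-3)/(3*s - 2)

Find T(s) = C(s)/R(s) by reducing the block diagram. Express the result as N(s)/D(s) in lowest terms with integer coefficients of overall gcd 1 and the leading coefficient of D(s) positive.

[1] multiply B1, B2, B3 (series) = (-2)/(2*s^3 + 3*s^2 - 3*s - 2)
[2] reduce the parallel group (B1*B2*B3), B4, B5: this yields T(s), and no further normalization is needed

Answer: (18*s^4 + 3*s^3 - 63*s^2 + 6*s + 32)/(12*s^4 + 10*s^3 - 30*s^2 + 8)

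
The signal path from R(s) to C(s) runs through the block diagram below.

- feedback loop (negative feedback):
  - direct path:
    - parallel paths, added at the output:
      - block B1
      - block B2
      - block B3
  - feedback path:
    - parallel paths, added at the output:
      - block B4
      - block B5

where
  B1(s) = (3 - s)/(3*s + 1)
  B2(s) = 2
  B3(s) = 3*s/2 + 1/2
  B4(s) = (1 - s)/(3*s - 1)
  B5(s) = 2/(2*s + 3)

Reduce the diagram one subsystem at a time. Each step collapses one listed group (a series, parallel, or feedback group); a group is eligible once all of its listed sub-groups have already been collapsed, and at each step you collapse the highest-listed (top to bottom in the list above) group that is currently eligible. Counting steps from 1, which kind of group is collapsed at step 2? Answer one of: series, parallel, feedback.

Step 1 - reduce the parallel group B1, B2, B3
Step 2 - add B4, B5 (parallel)
Step 3 - apply the feedback formula to (B1+B2+B3), (B4+B5)
Step 2: parallel.

Answer: parallel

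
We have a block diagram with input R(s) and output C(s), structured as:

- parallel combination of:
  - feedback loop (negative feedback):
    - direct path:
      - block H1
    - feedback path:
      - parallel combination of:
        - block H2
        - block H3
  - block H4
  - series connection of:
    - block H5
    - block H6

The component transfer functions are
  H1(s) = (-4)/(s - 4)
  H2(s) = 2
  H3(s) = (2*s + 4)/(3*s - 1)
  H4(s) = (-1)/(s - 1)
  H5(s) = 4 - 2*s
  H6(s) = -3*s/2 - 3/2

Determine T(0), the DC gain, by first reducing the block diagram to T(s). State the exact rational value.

Reducing step by step:

(1) reduce the parallel group H2, H3 = (8*s + 2)/(3*s - 1)
(2) feedback reduction of H1, (H2+H3) = (4 - 12*s)/(3*s^2 - 45*s - 4)
(3) multiply H5, H6 (series) = 3*s^2 - 3*s - 6
(4) reduce the parallel group [H1/(1+H1*(H2+H3))], H4, (H5*H6) = (9*s^5 - 153*s^4 + 249*s^3 + 162*s^2 - 197*s - 24)/(3*s^3 - 48*s^2 + 41*s + 4)
DC gain: substitute s = 0 into T(s) from step 4: T(0) = -24/4 = -6.

Answer: -6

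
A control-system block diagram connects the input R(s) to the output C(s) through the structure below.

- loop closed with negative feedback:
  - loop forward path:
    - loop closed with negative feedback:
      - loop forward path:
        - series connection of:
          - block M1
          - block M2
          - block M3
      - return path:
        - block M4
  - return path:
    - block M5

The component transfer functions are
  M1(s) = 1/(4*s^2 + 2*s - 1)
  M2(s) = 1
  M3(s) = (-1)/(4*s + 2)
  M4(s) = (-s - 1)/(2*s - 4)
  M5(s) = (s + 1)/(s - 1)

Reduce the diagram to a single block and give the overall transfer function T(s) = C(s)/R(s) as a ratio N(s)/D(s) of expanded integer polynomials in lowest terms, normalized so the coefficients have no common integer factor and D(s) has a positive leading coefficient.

Answer: (-2*s^2 + 6*s - 4)/(32*s^5 - 64*s^4 - 32*s^3 + 59*s^2 + 14*s - 5)

Working:
Step 1. cascade M1, M2, M3 = (-1)/(16*s^3 + 16*s^2 - 2)
Step 2. close the feedback loop around (M1*M2*M3), M4 = (4 - 2*s)/(32*s^4 - 32*s^3 - 64*s^2 - 3*s + 9)
Step 3. close the feedback loop around [(M1*M2*M3)/(1+(M1*M2*M3)*M4)], M5, which is the overall transfer function T(s) = C(s)/R(s) in lowest terms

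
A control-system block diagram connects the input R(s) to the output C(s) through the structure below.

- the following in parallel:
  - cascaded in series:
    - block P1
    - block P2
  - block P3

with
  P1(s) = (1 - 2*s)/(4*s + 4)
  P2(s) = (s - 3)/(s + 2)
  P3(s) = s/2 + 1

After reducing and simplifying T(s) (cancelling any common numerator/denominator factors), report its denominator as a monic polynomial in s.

First reduce the diagram to T(s).

Step 1. reduce the series chain P1, P2; result (-2*s^2 + 7*s - 3)/(4*s^2 + 12*s + 8)
Step 2. combine (P1*P2), P3 in parallel; result (2*s^3 + 8*s^2 + 23*s + 5)/(4*s^2 + 12*s + 8)
No further cancellation is possible in the step-2 result, so that is T(s). Its denominator becomes monic after dividing by the leading coefficient 4.

Answer: s^2 + 3*s + 2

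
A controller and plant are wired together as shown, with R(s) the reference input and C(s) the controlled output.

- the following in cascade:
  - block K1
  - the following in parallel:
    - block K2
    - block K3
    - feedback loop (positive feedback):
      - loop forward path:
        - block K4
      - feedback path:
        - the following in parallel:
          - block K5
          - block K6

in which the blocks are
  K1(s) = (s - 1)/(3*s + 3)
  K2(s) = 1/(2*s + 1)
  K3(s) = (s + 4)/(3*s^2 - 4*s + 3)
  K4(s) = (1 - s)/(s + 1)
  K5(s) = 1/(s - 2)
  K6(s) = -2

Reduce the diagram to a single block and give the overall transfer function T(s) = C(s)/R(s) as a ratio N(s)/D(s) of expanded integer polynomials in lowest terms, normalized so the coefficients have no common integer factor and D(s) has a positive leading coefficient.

First reduce the diagram to T(s).

(1) parallel reduction of K5, K6 -> (5 - 2*s)/(s - 2)
(2) collapse the loop (K4 forward, (K5+K6) return) -> (s^2 - 3*s + 2)/(s^2 - 6*s + 7)
(3) reduce the parallel group K2, K3, [K4/(1-K4*(K5+K6))] -> (6*s^5 - 18*s^4 + 4*s^3 - s^2 - 12*s + 55)/(6*s^5 - 41*s^4 + 74*s^3 - 44*s^2 - 4*s + 21)
(4) series reduction of K1, (K2+K3+[K4/(1-K4*(K5+K6))]) - this is the overall T(s), already in the required normalized form

Answer: (6*s^6 - 24*s^5 + 22*s^4 - 5*s^3 - 11*s^2 + 67*s - 55)/(18*s^6 - 105*s^5 + 99*s^4 + 90*s^3 - 144*s^2 + 51*s + 63)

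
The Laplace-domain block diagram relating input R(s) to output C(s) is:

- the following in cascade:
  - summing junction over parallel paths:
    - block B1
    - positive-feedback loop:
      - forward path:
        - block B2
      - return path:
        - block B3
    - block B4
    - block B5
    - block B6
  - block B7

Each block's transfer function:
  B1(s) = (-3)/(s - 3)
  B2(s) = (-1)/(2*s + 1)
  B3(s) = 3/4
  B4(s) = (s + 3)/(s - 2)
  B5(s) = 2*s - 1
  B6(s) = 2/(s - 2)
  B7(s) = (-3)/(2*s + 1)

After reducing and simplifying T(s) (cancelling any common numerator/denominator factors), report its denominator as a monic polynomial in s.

Answer: s^4 - 29*s^3/8 - 7*s^2/16 + 97*s/16 + 21/8

Working:
(1) feedback reduction of B2, B3 = (-4)/(8*s + 7)
(2) combine B1, [B2/(1-B2*B3)], B4, B5, B6 in parallel = (16*s^4 - 66*s^3 + 54*s^2 + 12*s - 129)/(8*s^3 - 33*s^2 + 13*s + 42)
(3) multiply (B1+[B2/(1-B2*B3)]+B4+B5+B6), B7 (series) = (-48*s^4 + 198*s^3 - 162*s^2 - 36*s + 387)/(16*s^4 - 58*s^3 - 7*s^2 + 97*s + 42)
Step 3 gives the fully reduced T(s), with no common factor left to cancel. The denominator's leading coefficient is 16, so divide each of its coefficients by 16 to get the monic form.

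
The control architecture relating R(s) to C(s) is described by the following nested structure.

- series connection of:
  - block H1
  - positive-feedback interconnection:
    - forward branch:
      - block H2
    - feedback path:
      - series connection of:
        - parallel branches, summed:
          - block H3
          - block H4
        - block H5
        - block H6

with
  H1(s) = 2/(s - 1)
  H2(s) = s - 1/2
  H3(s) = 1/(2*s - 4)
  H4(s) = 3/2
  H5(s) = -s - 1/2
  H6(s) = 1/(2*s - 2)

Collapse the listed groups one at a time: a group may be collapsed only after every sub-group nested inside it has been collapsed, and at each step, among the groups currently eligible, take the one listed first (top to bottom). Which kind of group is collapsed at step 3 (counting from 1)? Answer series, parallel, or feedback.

(1) reduce the parallel group H3, H4
(2) reduce the series chain (H3+H4), H5, H6
(3) feedback reduction of H2, ((H3+H4)*H5*H6)
(4) cascade H1, [H2/(1-H2*((H3+H4)*H5*H6))]
So the answer for step 3 is feedback.

Hence the answer: feedback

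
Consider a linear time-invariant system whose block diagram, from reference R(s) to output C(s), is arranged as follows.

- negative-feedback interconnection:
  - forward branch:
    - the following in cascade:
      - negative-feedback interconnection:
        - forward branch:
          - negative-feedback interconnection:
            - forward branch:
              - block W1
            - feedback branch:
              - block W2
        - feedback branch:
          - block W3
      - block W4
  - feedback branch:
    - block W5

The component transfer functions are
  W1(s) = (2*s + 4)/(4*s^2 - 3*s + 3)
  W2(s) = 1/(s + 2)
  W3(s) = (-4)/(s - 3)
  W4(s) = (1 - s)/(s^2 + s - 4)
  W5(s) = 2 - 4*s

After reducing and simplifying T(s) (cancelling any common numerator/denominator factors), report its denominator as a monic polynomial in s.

Step 1 - feedback reduction of W1, W2 = (2*s + 4)/(4*s^2 - 3*s + 5)
Step 2 - apply the feedback formula to [W1/(1+W1*W2)], W3 = (2*s^2 - 2*s - 12)/(4*s^3 - 15*s^2 + 6*s - 31)
Step 3 - series reduction of [[W1/(1+W1*W2)]/(1+[W1/(1+W1*W2)]*W3)], W4 = (-2*s^3 + 4*s^2 + 10*s - 12)/(4*s^5 - 11*s^4 - 25*s^3 + 35*s^2 - 55*s + 124)
Step 4 - close the feedback loop around ([[W1/(1+W1*W2)]/(1+[W1/(1+W1*W2)]*W3)]*W4), W5 = (-2*s^3 + 4*s^2 + 10*s - 12)/(4*s^5 - 3*s^4 - 45*s^3 + 3*s^2 + 13*s + 100)
Step 4 gives the fully reduced T(s), with no common factor left to cancel. The denominator's leading coefficient is 4, so divide each of its coefficients by 4 to get the monic form.

Final answer: s^5 - 3*s^4/4 - 45*s^3/4 + 3*s^2/4 + 13*s/4 + 25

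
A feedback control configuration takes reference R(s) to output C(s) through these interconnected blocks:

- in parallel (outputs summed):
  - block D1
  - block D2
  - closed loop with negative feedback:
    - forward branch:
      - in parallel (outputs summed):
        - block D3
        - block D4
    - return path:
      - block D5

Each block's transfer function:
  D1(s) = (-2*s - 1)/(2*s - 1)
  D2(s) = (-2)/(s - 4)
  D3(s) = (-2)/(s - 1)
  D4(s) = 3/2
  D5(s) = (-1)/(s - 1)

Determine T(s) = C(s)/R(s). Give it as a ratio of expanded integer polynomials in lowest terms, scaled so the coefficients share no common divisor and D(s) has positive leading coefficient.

First reduce the diagram to T(s).

[1] parallel reduction of D3, D4: (3*s - 7)/(2*s - 2)
[2] reduce the feedback loop with forward (D3+D4) and return D5: (3*s^2 - 10*s + 7)/(2*s^2 - 7*s + 9)
[3] reduce the parallel group D1, D2, [(D3+D4)/(1+(D3+D4)*D5)]: this yields T(s), and no further normalization is needed

Answer: (2*s^4 - 27*s^3 + 89*s^2 - 118*s + 82)/(4*s^4 - 32*s^3 + 89*s^2 - 109*s + 36)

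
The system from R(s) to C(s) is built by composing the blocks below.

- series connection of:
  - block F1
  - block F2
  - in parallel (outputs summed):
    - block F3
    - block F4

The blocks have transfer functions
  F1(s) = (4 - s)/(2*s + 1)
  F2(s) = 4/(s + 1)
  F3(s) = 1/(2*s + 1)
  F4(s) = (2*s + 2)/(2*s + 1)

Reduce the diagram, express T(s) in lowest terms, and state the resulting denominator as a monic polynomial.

Reducing step by step:

(1) reduce the parallel group F3, F4; result (2*s + 3)/(2*s + 1)
(2) series reduction of F1, F2, (F3+F4); result (-8*s^2 + 20*s + 48)/(4*s^3 + 8*s^2 + 5*s + 1)
T(s) is the step-2 result (common factors already cancelled). Leading coefficient of the denominator: 4. Divide through by 4 for the monic polynomial.

Answer: s^3 + 2*s^2 + 5*s/4 + 1/4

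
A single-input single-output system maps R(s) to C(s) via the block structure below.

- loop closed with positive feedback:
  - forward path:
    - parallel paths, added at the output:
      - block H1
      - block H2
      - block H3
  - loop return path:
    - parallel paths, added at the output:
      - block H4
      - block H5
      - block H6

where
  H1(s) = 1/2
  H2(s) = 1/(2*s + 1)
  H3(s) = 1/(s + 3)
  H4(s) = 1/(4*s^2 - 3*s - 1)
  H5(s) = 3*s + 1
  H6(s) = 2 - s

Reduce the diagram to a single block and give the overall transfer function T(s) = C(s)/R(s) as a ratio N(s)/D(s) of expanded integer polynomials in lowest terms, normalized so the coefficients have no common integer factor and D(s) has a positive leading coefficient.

Step 1: sum the parallel branches H1, H2, H3 -> (2*s^2 + 13*s + 11)/(4*s^2 + 14*s + 6)
Step 2: combine H4, H5, H6 in parallel -> (8*s^3 + 6*s^2 - 11*s - 2)/(4*s^2 - 3*s - 1)
Step 3: collapse the loop ((H1+H2+H3) forward, (H4+H5+H6) return), which is the overall transfer function T(s) = C(s)/R(s) in lowest terms

Answer: (-8*s^4 - 46*s^3 - 3*s^2 + 46*s + 11)/(16*s^5 + 100*s^4 + 100*s^3 - 59*s^2 - 115*s - 16)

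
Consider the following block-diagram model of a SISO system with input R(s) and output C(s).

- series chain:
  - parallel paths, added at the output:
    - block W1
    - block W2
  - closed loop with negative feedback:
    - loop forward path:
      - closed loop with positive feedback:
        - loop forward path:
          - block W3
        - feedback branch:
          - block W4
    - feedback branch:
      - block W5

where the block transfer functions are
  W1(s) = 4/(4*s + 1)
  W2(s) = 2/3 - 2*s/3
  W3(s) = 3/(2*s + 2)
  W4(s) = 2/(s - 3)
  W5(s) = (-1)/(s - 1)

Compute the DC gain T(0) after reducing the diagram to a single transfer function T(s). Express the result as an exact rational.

[1] sum the parallel branches W1, W2 = (-8*s^2 + 6*s + 14)/(12*s + 3)
[2] close the feedback loop around W3, W4 = (3*s - 9)/(2*s^2 - 4*s - 12)
[3] feedback reduction of [W3/(1-W3*W4)], W5 = (3*s^2 - 12*s + 9)/(2*s^3 - 6*s^2 - 11*s + 21)
[4] cascade (W1+W2), [[W3/(1-W3*W4)]/(1+[W3/(1-W3*W4)]*W5)] = (-8*s^4 + 38*s^3 - 34*s^2 - 38*s + 42)/(8*s^4 - 22*s^3 - 50*s^2 + 73*s + 21)
The step-4 result is T(s). Setting s = 0: T(0) = 42/21 = 2.

Final answer: 2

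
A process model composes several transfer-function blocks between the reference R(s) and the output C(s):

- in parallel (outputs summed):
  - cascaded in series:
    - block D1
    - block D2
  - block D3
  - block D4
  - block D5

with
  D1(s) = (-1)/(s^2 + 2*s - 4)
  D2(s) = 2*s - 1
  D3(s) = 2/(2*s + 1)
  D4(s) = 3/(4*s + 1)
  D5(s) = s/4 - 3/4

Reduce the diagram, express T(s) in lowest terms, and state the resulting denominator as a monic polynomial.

1. combine D1, D2 in series: (1 - 2*s)/(s^2 + 2*s - 4)
2. sum the parallel branches (D1*D2), D3, D4, D5: (8*s^5 - 2*s^4 - 93*s^3 + 151*s^2 - 106*s - 64)/(32*s^4 + 88*s^3 - 76*s^2 - 88*s - 16)
No further cancellation is possible in the step-2 result, so that is T(s). Its denominator becomes monic after dividing by the leading coefficient 32.

Hence the answer: s^4 + 11*s^3/4 - 19*s^2/8 - 11*s/4 - 1/2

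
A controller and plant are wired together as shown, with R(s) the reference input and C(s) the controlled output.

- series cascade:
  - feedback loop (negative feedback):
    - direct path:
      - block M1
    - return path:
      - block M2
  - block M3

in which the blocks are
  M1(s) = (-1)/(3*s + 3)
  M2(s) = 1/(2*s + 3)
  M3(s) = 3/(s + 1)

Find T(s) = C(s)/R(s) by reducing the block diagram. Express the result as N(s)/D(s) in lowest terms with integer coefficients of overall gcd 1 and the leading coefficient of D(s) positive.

[1] collapse the loop (M1 forward, M2 return); result (-2*s - 3)/(6*s^2 + 15*s + 8)
[2] cascade [M1/(1+M1*M2)], M3: this yields T(s), and no further normalization is needed

Final answer: (-6*s - 9)/(6*s^3 + 21*s^2 + 23*s + 8)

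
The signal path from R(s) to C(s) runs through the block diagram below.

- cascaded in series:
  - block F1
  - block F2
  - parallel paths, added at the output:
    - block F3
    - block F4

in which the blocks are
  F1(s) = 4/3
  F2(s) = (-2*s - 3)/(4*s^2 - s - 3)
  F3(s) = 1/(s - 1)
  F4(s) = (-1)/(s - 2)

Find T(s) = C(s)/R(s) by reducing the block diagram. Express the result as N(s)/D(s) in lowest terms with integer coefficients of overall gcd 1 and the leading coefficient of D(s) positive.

1. reduce the parallel group F3, F4: (-1)/(s^2 - 3*s + 2)
2. reduce the series chain F1, F2, (F3+F4), which is the overall transfer function T(s) = C(s)/R(s) in lowest terms

Answer: (8*s + 12)/(12*s^4 - 39*s^3 + 24*s^2 + 21*s - 18)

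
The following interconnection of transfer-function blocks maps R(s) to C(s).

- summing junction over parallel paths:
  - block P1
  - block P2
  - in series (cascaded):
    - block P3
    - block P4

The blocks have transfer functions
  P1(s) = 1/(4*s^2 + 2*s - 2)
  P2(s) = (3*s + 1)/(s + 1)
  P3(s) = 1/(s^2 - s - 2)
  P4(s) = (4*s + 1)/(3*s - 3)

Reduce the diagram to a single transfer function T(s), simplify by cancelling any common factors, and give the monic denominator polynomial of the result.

(1) reduce the series chain P3, P4 -> (4*s + 1)/(3*s^3 - 6*s^2 - 3*s + 6)
(2) sum the parallel branches P1, P2, (P3*P4) -> (36*s^4 - 114*s^3 + 103*s^2 - 7*s - 8)/(12*s^4 - 30*s^3 + 30*s - 12)
That last expression is T(s), already simplified. Scaling its denominator by 1/12 (the reciprocal of the leading coefficient) yields the monic denominator.

Hence the answer: s^4 - 5*s^3/2 + 5*s/2 - 1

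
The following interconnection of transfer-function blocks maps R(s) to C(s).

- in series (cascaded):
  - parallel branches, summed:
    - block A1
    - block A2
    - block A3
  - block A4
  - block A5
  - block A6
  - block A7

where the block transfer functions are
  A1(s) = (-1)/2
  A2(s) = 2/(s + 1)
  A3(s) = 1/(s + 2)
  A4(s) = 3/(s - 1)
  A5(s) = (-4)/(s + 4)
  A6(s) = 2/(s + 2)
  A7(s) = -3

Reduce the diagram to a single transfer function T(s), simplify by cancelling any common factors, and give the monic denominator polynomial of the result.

The answer is s^5 + 8*s^4 + 19*s^3 + 8*s^2 - 20*s - 16.

Reasoning:
Step 1. reduce the parallel group A1, A2, A3 = (-s^2 + 3*s + 8)/(2*s^2 + 6*s + 4)
Step 2. multiply (A1+A2+A3), A4, A5, A6, A7 (series) = (-36*s^2 + 108*s + 288)/(s^5 + 8*s^4 + 19*s^3 + 8*s^2 - 20*s - 16)
No further cancellation is possible in the step-2 result, so that is T(s). Its denominator is already monic.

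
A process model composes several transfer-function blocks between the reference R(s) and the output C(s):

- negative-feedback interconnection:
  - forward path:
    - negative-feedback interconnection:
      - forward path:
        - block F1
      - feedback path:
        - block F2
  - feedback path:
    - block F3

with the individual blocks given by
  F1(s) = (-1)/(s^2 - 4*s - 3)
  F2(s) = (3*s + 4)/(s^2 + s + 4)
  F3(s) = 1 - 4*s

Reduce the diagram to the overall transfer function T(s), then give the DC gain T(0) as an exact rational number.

Step 1. reduce the feedback loop with forward F1 and return F2; result (-s^2 - s - 4)/(s^4 - 3*s^3 - 3*s^2 - 22*s - 16)
Step 2. collapse the loop ([F1/(1+F1*F2)] forward, F3 return); result (-s^2 - s - 4)/(s^4 + s^3 - 7*s - 20)
Evaluating the step-2 result (the overall T(s)) at s = 0 gives T(0) = -4/(-20) = 1/5.

Answer: 1/5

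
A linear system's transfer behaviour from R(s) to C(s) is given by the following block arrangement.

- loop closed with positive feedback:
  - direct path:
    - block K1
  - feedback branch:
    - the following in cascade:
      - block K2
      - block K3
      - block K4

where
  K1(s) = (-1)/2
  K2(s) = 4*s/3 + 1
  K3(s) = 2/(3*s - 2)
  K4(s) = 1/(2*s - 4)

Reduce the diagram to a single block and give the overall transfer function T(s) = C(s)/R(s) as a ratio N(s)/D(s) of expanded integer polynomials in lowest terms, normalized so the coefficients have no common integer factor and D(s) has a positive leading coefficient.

Reducing step by step:

(1) combine K2, K3, K4 in series; result (4*s + 3)/(9*s^2 - 24*s + 12)
(2) collapse the loop (K1 forward, (K2*K3*K4) return): this yields T(s), and no further normalization is needed

Answer: (-9*s^2 + 24*s - 12)/(18*s^2 - 44*s + 27)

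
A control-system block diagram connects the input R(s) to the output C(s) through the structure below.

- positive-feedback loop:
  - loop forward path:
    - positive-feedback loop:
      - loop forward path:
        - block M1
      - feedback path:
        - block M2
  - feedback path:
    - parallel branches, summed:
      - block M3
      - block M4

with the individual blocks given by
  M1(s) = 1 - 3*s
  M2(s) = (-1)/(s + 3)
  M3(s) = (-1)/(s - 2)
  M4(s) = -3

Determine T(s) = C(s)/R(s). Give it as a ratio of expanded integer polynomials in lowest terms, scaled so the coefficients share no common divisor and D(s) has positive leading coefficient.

(1) close the feedback loop around M1, M2 gives (3*s^2 + 8*s - 3)/(2*s - 4)
(2) combine M3, M4 in parallel gives (5 - 3*s)/(s - 2)
(3) apply the feedback formula to [M1/(1-M1*M2)], (M3+M4): this yields T(s), and no further normalization is needed

Therefore the answer is (3*s^3 + 2*s^2 - 19*s + 6)/(9*s^3 + 11*s^2 - 57*s + 23).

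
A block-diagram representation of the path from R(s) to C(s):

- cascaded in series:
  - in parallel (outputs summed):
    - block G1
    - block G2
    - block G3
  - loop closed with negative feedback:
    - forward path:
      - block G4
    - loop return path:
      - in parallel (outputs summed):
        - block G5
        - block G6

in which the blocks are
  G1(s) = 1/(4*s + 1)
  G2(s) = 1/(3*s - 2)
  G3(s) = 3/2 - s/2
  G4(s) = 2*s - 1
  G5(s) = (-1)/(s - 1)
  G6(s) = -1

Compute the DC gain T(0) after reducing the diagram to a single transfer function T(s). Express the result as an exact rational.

The answer is -2.

Reasoning:
(1) combine G1, G2, G3 in parallel; result (-12*s^3 + 41*s^2 + s - 8)/(24*s^2 - 10*s - 4)
(2) combine G5, G6 in parallel; result (-s)/(s - 1)
(3) close the feedback loop around G4, (G5+G6); result (-2*s^2 + 3*s - 1)/(2*s^2 - 2*s + 1)
(4) cascade (G1+G2+G3), [G4/(1+G4*(G5+G6))]; result (24*s^5 - 118*s^4 + 133*s^3 - 22*s^2 - 25*s + 8)/(48*s^4 - 68*s^3 + 36*s^2 - 2*s - 4)
DC gain: substitute s = 0 into T(s) from step 4: T(0) = 8/(-4) = -2.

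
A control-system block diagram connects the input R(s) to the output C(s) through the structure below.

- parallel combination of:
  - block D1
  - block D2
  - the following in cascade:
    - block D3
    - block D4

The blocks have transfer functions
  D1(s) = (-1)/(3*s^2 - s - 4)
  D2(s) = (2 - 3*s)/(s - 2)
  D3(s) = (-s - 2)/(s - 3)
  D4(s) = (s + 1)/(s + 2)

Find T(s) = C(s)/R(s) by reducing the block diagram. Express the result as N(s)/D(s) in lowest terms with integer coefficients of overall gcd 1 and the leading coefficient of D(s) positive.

1. series reduction of D3, D4; result (-s - 1)/(s - 3)
2. parallel reduction of D1, D2, (D3*D4), which is the overall transfer function T(s) = C(s)/R(s) in lowest terms

Final answer: (-12*s^4 + 40*s^3 - 9*s^2 - 39*s + 10)/(3*s^4 - 16*s^3 + 19*s^2 + 14*s - 24)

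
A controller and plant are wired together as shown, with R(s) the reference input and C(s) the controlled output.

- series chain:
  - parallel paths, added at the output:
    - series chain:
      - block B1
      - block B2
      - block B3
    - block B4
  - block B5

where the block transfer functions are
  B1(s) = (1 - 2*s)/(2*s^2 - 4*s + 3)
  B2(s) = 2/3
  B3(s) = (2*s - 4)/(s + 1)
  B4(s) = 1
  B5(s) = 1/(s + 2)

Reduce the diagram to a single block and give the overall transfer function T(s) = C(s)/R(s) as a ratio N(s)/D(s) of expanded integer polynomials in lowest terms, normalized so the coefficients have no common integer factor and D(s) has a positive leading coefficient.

1. cascade B1, B2, B3 -> (-8*s^2 + 20*s - 8)/(6*s^3 - 6*s^2 - 3*s + 9)
2. sum the parallel branches (B1*B2*B3), B4 -> (6*s^3 - 14*s^2 + 17*s + 1)/(6*s^3 - 6*s^2 - 3*s + 9)
3. combine ((B1*B2*B3)+B4), B5 in series, giving the overall T(s)

Therefore the answer is (6*s^3 - 14*s^2 + 17*s + 1)/(6*s^4 + 6*s^3 - 15*s^2 + 3*s + 18).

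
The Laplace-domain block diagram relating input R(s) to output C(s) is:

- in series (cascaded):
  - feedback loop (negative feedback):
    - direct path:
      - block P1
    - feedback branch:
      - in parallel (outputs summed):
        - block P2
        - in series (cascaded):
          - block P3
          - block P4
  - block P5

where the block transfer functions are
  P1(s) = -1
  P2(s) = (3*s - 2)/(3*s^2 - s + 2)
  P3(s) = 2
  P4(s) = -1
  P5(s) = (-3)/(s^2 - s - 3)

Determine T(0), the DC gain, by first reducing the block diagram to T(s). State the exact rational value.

First reduce the diagram to T(s).

(1) cascade P3, P4: -2
(2) sum the parallel branches P2, (P3*P4): (-6*s^2 + 5*s - 6)/(3*s^2 - s + 2)
(3) feedback reduction of P1, (P2+(P3*P4)): (-3*s^2 + s - 2)/(9*s^2 - 6*s + 8)
(4) series reduction of [P1/(1+P1*(P2+(P3*P4)))], P5: (9*s^2 - 3*s + 6)/(9*s^4 - 15*s^3 - 13*s^2 + 10*s - 24)
DC gain: substitute s = 0 into T(s) from step 4: T(0) = 6/(-24) = -1/4.

Answer: -1/4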